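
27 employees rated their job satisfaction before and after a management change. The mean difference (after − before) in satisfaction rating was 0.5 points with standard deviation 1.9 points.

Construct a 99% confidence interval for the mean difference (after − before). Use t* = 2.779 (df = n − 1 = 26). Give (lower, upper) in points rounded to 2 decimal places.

(-0.52, 1.52)

Paired design: SE = s_d/√n = 1.9/√27 = 0.3657.
t* = 2.779; margin of error = 2.779 × 0.3657 = 1.0163.
0.5 ± 1.0163 → (-0.52, 1.52).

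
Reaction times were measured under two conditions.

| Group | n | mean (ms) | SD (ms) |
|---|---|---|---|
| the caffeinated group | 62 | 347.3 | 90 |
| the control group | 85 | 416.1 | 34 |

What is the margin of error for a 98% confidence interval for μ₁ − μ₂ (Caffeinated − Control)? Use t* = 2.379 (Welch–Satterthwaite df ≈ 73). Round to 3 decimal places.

SE₁ = s₁/√n₁ = 90/√62 = 11.4300; SE₂ = 34/√85 = 3.6878.
Independent samples, unequal variances: SE_diff = √(SE₁² + SE₂²) = √(130.6449 + 13.59986884) = 12.0102.
t* = 2.379, so margin of error = 2.379 × 12.0102 = 28.5723.

28.572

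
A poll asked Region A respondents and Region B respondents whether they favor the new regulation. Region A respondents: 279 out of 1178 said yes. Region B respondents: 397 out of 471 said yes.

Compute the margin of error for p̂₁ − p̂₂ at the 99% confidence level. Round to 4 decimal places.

0.0537

First, p̂₁ = 279/1178 = 0.2368; p̂₂ = 397/471 = 0.8429.
The two standard errors are √(0.2368×0.7632/1178) = 0.01239 and √(0.8429×0.1571/471) = 0.01677.
Because the samples are independent, SE_diff = √(0.01239² + 0.01677²) = 0.02085.
Using z* = 2.576 for 99%, ME = 2.576 × 0.02085 = 0.05371.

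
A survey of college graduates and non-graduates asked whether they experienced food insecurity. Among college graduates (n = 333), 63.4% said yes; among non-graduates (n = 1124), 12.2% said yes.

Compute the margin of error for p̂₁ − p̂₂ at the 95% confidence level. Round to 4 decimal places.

Each SE is √(p̂(1−p̂)/n): √(0.6340·0.3660/333) = 0.02640 and √(0.1220·0.8780/1124) = 0.00976.
SE(p̂₁ − p̂₂) = √(SE₁² + SE₂²) = √(0.00069696 + 0.0000952576) = 0.02815, since the two samples are independent.
At 95% confidence z* = 1.960; margin = 1.960 × 0.02815 = 0.05517.

0.0552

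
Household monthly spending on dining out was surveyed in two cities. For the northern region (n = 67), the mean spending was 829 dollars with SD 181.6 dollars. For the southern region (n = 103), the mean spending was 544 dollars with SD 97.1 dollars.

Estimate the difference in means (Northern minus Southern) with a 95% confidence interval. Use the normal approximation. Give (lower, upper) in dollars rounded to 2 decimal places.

SE₁ = s₁/√n₁ = 181.6/√67 = 22.1860; SE₂ = 97.1/√103 = 9.5675.
Independent samples, unequal variances: SE_diff = √(SE₁² + SE₂²) = √(492.218596 + 91.53705625) = 24.1610.
z* = 1.960, so margin of error = 1.960 × 24.1610 = 47.3556.
Difference in means = 829 − 544 = 285.0000.
285.0000 ± 47.3556 → (237.64, 332.36).

(237.64, 332.36)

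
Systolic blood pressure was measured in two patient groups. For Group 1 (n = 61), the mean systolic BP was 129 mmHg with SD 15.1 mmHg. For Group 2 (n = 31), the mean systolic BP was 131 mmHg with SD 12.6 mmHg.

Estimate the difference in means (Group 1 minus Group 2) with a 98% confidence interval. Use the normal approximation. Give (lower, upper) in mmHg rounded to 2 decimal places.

(-8.92, 4.92)

Standard errors of each mean: 15.1/√61 = 1.9334 and 12.6/√31 = 2.2630.
SE(x̄₁ − x̄₂) = √(1.9334² + 2.2630²) = 2.9764 for independent samples with unequal variances.
With z* = 2.326, the margin is 2.326 × 2.9764 = 6.9231.
x̄₁ − x̄₂ = 129 − 131 = -2.0000; the interval is -2.0000 ± 6.9231 = (-8.92, 4.92).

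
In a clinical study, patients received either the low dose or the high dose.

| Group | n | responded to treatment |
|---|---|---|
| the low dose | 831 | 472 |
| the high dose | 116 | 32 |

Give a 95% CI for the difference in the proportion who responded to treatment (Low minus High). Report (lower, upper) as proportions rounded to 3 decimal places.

Sample proportions: 472/831 = 0.5680, 32/116 = 0.2759.
Each SE is √(p̂(1−p̂)/n): √(0.5680·0.4320/831) = 0.01718 and √(0.2759·0.7241/116) = 0.04150.
SE(p̂₁ − p̂₂) = √(SE₁² + SE₂²) = √(0.0002951524 + 0.00172225) = 0.04492, since the two samples are independent.
At 95% confidence z* = 1.960; margin = 1.960 × 0.04492 = 0.08804.
The difference is 0.5680 − 0.2759 = 0.2921, so the interval is 0.2921 ± 0.08804 = (0.204, 0.380).

(0.204, 0.380)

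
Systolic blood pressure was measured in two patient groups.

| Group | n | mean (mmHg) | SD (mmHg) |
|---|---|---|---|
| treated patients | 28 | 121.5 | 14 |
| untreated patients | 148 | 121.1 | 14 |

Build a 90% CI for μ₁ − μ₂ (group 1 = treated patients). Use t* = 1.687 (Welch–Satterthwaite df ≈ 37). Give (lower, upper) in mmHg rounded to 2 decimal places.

(-4.47, 5.27)

Standard errors of each mean: 14/√28 = 2.6458 and 14/√148 = 1.1508.
SE(x̄₁ − x̄₂) = √(2.6458² + 1.1508²) = 2.8852 for independent samples with unequal variances.
With t* = 1.687, the margin is 1.687 × 2.8852 = 4.8673.
x̄₁ − x̄₂ = 121.5 − 121.1 = 0.4000; the interval is 0.4000 ± 4.8673 = (-4.47, 5.27).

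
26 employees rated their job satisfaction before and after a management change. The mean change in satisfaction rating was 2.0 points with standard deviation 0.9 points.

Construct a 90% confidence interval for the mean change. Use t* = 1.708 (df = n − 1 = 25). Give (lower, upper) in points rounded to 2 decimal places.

Paired design: SE = s_d/√n = 0.9/√26 = 0.1765.
t* = 1.708; margin of error = 1.708 × 0.1765 = 0.3015.
2.0 ± 0.3015 → (1.70, 2.30).

(1.70, 2.30)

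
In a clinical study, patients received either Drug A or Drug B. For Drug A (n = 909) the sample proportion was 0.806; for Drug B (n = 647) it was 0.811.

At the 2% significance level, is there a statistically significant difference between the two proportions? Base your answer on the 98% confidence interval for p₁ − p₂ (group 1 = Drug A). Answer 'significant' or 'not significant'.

The two standard errors are √(0.8060×0.1940/909) = 0.01312 and √(0.8110×0.1890/647) = 0.01539.
Because the samples are independent, SE_diff = √(0.01312² + 0.01539²) = 0.02022.
Using z* = 2.326 for 98%, ME = 2.326 × 0.02022 = 0.04703.
p̂₁ − p̂₂ = -0.0050; interval -0.0050 ± 0.04703 gives (-0.05203, 0.04203).
The interval (-0.05203, 0.04203) contains 0, so the difference is not significant.

not significant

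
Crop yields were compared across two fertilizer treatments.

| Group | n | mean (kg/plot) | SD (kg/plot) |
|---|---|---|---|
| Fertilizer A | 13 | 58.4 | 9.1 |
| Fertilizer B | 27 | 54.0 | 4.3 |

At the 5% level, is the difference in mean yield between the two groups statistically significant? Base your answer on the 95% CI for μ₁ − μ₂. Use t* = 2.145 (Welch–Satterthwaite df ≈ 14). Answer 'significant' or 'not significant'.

SE₁ = s₁/√n₁ = 9.1/√13 = 2.5239; SE₂ = 4.3/√27 = 0.8275.
Independent samples, unequal variances: SE_diff = √(SE₁² + SE₂²) = √(6.37007121 + 0.68475625) = 2.6561.
t* = 2.145, so margin of error = 2.145 × 2.6561 = 5.6973.
Difference in means = 58.4 − 54.0 = 4.4000.
4.4000 ± 5.6973 → (-1.2973, 10.0973).
The interval (-1.2973, 10.0973) contains 0, so the difference is not significant.

not significant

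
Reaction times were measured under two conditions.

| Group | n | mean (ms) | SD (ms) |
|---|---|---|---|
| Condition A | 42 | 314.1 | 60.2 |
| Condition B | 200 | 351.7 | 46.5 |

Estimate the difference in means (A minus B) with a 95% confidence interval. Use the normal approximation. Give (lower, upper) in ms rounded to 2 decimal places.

Per-group SEs: s₁/√n₁ = 60.2/√42 = 9.2891, s₂/√n₂ = 46.5/√200 = 3.2880.
Unpooled SE of the difference: √(86.28737881 + 10.810944) = 9.8538.
Margin of error = z* · SE = 1.960 × 9.8538 = 19.3134.
x̄₁ − x̄₂ = 314.1 − 351.7 = -37.6000.
CI: -37.6000 ± 19.3134 = (-56.91, -18.29).

(-56.91, -18.29)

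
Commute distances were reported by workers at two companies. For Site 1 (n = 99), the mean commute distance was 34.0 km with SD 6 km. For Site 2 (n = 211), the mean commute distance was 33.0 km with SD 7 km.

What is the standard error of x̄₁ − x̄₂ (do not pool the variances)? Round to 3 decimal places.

0.772

Standard errors of each mean: 6/√99 = 0.6030 and 7/√211 = 0.4819.
SE(x̄₁ − x̄₂) = √(0.6030² + 0.4819²) = 0.7719 for independent samples with unequal variances.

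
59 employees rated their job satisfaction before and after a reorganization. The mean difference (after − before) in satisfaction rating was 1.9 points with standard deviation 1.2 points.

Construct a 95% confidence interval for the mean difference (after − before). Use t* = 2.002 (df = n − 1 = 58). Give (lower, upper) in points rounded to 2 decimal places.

(1.59, 2.21)

This is a matched-pairs design, so SE = s_d/√n = 1.2/√59 = 0.1562.
Margin = 2.002 × 0.1562 = 0.3127; the interval is 1.9 ± 0.3127 = (1.59, 2.21).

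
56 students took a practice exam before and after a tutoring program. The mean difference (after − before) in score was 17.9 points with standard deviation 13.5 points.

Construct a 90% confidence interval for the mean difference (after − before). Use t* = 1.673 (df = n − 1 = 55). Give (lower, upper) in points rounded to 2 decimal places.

Paired design: SE = s_d/√n = 13.5/√56 = 1.8040.
t* = 1.673; margin of error = 1.673 × 1.8040 = 3.0181.
17.9 ± 3.0181 → (14.88, 20.92).

(14.88, 20.92)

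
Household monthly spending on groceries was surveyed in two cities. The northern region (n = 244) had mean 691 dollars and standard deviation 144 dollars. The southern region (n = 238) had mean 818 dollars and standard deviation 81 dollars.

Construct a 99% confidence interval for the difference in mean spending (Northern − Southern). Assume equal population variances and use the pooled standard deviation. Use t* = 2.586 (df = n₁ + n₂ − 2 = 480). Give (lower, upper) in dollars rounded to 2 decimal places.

s_p = √[((n₁−1)s₁² + (n₂−1)s₂²)/(n₁+n₂−2)] = √[(243·144² + 237·81²)/480] = 117.2053.
SE = 117.2053·√(1/244 + 1/238) = 10.6779.
With t* = 2.586, margin = 2.586 × 10.6779 = 27.6130.
x̄₁ − x̄₂ = 691 − 818 = -127.0000; interval -127.0000 ± 27.6130 = (-154.61, -99.39).

(-154.61, -99.39)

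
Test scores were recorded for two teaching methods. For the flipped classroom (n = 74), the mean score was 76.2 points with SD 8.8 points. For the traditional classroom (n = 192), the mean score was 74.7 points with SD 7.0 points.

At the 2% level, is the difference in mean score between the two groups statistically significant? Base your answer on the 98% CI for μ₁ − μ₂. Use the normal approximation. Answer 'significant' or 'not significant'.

SE₁ = s₁/√n₁ = 8.8/√74 = 1.0230; SE₂ = 7.0/√192 = 0.5052.
Independent samples, unequal variances: SE_diff = √(SE₁² + SE₂²) = √(1.046529 + 0.25522704) = 1.1409.
z* = 2.326, so margin of error = 2.326 × 1.1409 = 2.6537.
Difference in means = 76.2 − 74.7 = 1.5000.
1.5000 ± 2.6537 → (-1.1537, 4.1537).
The interval (-1.1537, 4.1537) contains 0, so the difference is not significant.

not significant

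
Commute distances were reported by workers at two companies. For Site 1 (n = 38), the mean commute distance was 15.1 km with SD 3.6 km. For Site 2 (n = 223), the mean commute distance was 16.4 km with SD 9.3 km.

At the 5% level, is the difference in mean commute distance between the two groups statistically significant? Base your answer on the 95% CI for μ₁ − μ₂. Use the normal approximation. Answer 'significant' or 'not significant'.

not significant

Standard errors of each mean: 3.6/√38 = 0.5840 and 9.3/√223 = 0.6228.
SE(x̄₁ − x̄₂) = √(0.5840² + 0.6228²) = 0.8538 for independent samples with unequal variances.
With z* = 1.960, the margin is 1.960 × 0.8538 = 1.6734.
x̄₁ − x̄₂ = 15.1 − 16.4 = -1.3000; the interval is -1.3000 ± 1.6734 = (-2.9734, 0.3734).
The interval (-2.9734, 0.3734) contains 0, so the difference is not significant.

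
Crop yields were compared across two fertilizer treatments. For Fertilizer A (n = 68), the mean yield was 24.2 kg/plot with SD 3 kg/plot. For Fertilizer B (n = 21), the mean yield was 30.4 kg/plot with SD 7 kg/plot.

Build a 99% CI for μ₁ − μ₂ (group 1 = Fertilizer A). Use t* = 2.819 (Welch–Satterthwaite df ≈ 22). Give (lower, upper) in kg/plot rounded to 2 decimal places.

Standard errors of each mean: 3/√68 = 0.3638 and 7/√21 = 1.5275.
SE(x̄₁ − x̄₂) = √(0.3638² + 1.5275²) = 1.5702 for independent samples with unequal variances.
With t* = 2.819, the margin is 2.819 × 1.5702 = 4.4264.
x̄₁ − x̄₂ = 24.2 − 30.4 = -6.2000; the interval is -6.2000 ± 4.4264 = (-10.63, -1.77).

(-10.63, -1.77)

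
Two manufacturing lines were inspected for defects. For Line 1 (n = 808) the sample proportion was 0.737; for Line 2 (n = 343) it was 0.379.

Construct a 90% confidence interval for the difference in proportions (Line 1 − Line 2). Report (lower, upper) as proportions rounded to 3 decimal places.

SE₁ = √(p̂₁(1−p̂₁)/n₁) = √(0.7370·0.2630/808) = 0.01549; SE₂ = √(0.3790·0.6210/343) = 0.02619.
Independent samples: SE of the difference = √(SE₁² + SE₂²) = √(0.0002399401 + 0.0006859161) = 0.03043.
z* for 90% confidence is 1.645, so the margin of error is 1.645 × 0.03043 = 0.05006.
Point estimate p̂₁ − p̂₂ = 0.7370 − 0.3790 = 0.3580.
0.3580 ± 0.05006 → (0.308, 0.408).

(0.308, 0.408)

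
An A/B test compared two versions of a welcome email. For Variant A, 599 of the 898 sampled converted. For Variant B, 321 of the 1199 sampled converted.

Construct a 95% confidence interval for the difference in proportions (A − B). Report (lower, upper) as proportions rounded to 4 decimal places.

(0.3596, 0.4390)

First, p̂₁ = 599/898 = 0.6670; p̂₂ = 321/1199 = 0.2677.
The two standard errors are √(0.6670×0.3330/898) = 0.01573 and √(0.2677×0.7323/1199) = 0.01279.
Because the samples are independent, SE_diff = √(0.01573² + 0.01279²) = 0.02027.
Using z* = 1.960 for 95%, ME = 1.960 × 0.02027 = 0.03973.
p̂₁ − p̂₂ = 0.3993; interval 0.3993 ± 0.03973 gives (0.3596, 0.4390).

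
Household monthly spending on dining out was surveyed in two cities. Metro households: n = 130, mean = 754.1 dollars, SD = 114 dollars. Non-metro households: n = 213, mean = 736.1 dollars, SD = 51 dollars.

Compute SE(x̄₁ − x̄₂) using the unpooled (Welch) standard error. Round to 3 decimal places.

10.592

SE₁ = s₁/√n₁ = 114/√130 = 9.9985; SE₂ = 51/√213 = 3.4945.
Independent samples, unequal variances: SE_diff = √(SE₁² + SE₂²) = √(99.97000225 + 12.21153025) = 10.5916.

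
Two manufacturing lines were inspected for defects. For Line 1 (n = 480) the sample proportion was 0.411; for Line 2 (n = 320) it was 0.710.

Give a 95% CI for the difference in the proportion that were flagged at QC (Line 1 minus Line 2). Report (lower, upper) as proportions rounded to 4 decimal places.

Each SE is √(p̂(1−p̂)/n): √(0.4110·0.5890/480) = 0.02246 and √(0.7100·0.2900/320) = 0.02537.
SE(p̂₁ − p̂₂) = √(SE₁² + SE₂²) = √(0.0005044516 + 0.0006436369) = 0.03388, since the two samples are independent.
At 95% confidence z* = 1.960; margin = 1.960 × 0.03388 = 0.06640.
The difference is 0.4110 − 0.7100 = -0.2990, so the interval is -0.2990 ± 0.06640 = (-0.3654, -0.2326).

(-0.3654, -0.2326)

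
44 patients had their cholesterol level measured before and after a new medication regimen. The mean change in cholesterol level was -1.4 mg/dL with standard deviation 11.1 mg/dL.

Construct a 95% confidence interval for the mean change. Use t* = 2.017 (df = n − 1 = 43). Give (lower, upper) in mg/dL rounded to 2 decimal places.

This is a matched-pairs design, so SE = s_d/√n = 11.1/√44 = 1.6734.
Margin = 2.017 × 1.6734 = 3.3752; the interval is -1.4 ± 3.3752 = (-4.78, 1.98).

(-4.78, 1.98)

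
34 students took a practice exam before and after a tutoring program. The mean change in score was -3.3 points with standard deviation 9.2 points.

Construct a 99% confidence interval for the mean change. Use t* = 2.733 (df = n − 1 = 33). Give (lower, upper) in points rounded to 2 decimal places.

(-7.61, 1.01)

Paired design: SE = s_d/√n = 9.2/√34 = 1.5778.
t* = 2.733; margin of error = 2.733 × 1.5778 = 4.3121.
-3.3 ± 4.3121 → (-7.61, 1.01).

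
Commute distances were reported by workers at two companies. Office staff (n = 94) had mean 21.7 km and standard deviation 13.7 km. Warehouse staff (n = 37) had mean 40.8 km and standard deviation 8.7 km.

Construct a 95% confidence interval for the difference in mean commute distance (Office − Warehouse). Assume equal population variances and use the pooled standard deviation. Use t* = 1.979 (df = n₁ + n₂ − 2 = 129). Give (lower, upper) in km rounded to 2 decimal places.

s_p = √[((n₁−1)s₁² + (n₂−1)s₂²)/(n₁+n₂−2)] = √[(93·13.7² + 36·8.7²)/129] = 12.5074.
SE = 12.5074·√(1/94 + 1/37) = 2.4274.
With t* = 1.979, margin = 1.979 × 2.4274 = 4.8038.
x̄₁ − x̄₂ = 21.7 − 40.8 = -19.1000; interval -19.1000 ± 4.8038 = (-23.90, -14.30).

(-23.90, -14.30)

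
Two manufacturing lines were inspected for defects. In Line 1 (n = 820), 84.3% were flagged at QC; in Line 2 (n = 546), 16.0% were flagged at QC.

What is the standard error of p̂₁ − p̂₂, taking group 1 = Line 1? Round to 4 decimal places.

SE₁ = √(p̂₁(1−p̂₁)/n₁) = √(0.8430·0.1570/820) = 0.01270; SE₂ = √(0.1600·0.8400/546) = 0.01569.
Independent samples: SE of the difference = √(SE₁² + SE₂²) = √(0.00016129 + 0.0002461761) = 0.02019.

0.0202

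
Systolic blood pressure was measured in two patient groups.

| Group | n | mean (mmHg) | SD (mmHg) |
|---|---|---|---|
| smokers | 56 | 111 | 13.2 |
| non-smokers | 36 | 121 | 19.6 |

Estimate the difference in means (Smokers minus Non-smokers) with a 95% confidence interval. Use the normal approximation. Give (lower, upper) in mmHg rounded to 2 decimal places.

Standard errors of each mean: 13.2/√56 = 1.7639 and 19.6/√36 = 3.2667.
SE(x̄₁ − x̄₂) = √(1.7639² + 3.2667²) = 3.7125 for independent samples with unequal variances.
With z* = 1.960, the margin is 1.960 × 3.7125 = 7.2765.
x̄₁ − x̄₂ = 111 − 121 = -10.0000; the interval is -10.0000 ± 7.2765 = (-17.28, -2.72).

(-17.28, -2.72)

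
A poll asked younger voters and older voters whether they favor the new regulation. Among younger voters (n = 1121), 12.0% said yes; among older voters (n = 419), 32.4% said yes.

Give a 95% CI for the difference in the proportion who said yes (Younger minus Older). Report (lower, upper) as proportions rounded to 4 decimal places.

(-0.2527, -0.1553)

Each SE is √(p̂(1−p̂)/n): √(0.1200·0.8800/1121) = 0.00971 and √(0.3240·0.6760/419) = 0.02286.
SE(p̂₁ − p̂₂) = √(SE₁² + SE₂²) = √(0.0000942841 + 0.0005225796) = 0.02484, since the two samples are independent.
At 95% confidence z* = 1.960; margin = 1.960 × 0.02484 = 0.04869.
The difference is 0.1200 − 0.3240 = -0.2040, so the interval is -0.2040 ± 0.04869 = (-0.2527, -0.1553).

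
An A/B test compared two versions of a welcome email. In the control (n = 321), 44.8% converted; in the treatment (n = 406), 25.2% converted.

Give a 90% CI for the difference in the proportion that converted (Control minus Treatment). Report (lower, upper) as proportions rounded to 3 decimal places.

Each SE is √(p̂(1−p̂)/n): √(0.4480·0.5520/321) = 0.02776 and √(0.2520·0.7480/406) = 0.02155.
SE(p̂₁ − p̂₂) = √(SE₁² + SE₂²) = √(0.0007706176 + 0.0004644025) = 0.03514, since the two samples are independent.
At 90% confidence z* = 1.645; margin = 1.645 × 0.03514 = 0.05781.
The difference is 0.4480 − 0.2520 = 0.1960, so the interval is 0.1960 ± 0.05781 = (0.138, 0.254).

(0.138, 0.254)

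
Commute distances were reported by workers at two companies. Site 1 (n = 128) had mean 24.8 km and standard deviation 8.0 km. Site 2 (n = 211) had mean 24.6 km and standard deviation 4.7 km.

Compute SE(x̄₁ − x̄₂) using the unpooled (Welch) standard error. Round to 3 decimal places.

0.778

SE₁ = s₁/√n₁ = 8.0/√128 = 0.7071; SE₂ = 4.7/√211 = 0.3236.
Independent samples, unequal variances: SE_diff = √(SE₁² + SE₂²) = √(0.49999041 + 0.10471696) = 0.7776.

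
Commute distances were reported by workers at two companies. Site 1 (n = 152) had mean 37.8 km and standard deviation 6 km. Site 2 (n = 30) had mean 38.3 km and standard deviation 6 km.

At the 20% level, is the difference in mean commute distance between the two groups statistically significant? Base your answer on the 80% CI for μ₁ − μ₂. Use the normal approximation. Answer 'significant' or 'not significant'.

Standard errors of each mean: 6/√152 = 0.4867 and 6/√30 = 1.0954.
SE(x̄₁ − x̄₂) = √(0.4867² + 1.0954²) = 1.1987 for independent samples with unequal variances.
With z* = 1.282, the margin is 1.282 × 1.1987 = 1.5367.
x̄₁ − x̄₂ = 37.8 − 38.3 = -0.5000; the interval is -0.5000 ± 1.5367 = (-2.0367, 1.0367).
The interval (-2.0367, 1.0367) contains 0, so the difference is not significant.

not significant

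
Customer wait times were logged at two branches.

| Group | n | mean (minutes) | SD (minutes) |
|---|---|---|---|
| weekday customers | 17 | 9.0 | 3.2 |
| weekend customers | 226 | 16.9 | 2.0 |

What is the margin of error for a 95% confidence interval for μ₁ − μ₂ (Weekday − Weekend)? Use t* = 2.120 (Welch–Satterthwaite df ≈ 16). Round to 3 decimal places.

Standard errors of each mean: 3.2/√17 = 0.7761 and 2.0/√226 = 0.1330.
SE(x̄₁ − x̄₂) = √(0.7761² + 0.1330²) = 0.7874 for independent samples with unequal variances.
With t* = 2.120, the margin is 2.120 × 0.7874 = 1.6693.

1.669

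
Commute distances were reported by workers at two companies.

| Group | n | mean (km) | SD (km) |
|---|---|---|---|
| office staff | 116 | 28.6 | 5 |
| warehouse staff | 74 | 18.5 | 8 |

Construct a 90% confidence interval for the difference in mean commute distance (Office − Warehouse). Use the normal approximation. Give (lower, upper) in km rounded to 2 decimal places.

Standard errors of each mean: 5/√116 = 0.4642 and 8/√74 = 0.9300.
SE(x̄₁ − x̄₂) = √(0.4642² + 0.9300²) = 1.0394 for independent samples with unequal variances.
With z* = 1.645, the margin is 1.645 × 1.0394 = 1.7098.
x̄₁ − x̄₂ = 28.6 − 18.5 = 10.1000; the interval is 10.1000 ± 1.7098 = (8.39, 11.81).

(8.39, 11.81)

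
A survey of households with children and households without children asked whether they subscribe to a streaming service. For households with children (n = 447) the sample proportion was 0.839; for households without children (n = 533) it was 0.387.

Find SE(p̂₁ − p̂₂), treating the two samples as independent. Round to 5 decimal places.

Each SE is √(p̂(1−p̂)/n): √(0.8390·0.1610/447) = 0.01738 and √(0.3870·0.6130/533) = 0.02110.
SE(p̂₁ − p̂₂) = √(SE₁² + SE₂²) = √(0.0003020644 + 0.00044521) = 0.02734, since the two samples are independent.

0.02734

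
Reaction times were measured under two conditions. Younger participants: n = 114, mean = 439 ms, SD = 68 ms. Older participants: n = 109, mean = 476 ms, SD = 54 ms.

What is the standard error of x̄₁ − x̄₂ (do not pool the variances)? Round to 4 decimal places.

Per-group SEs: s₁/√n₁ = 68/√114 = 6.3688, s₂/√n₂ = 54/√109 = 5.1723.
Unpooled SE of the difference: √(40.56161344 + 26.75268729) = 8.2045.

8.2045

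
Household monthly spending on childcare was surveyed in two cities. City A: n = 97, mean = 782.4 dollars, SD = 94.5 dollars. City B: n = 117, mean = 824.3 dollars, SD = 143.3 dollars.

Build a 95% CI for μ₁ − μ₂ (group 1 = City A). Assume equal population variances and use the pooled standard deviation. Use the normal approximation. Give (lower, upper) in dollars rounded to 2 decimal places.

(-75.17, -8.63)

Pooled variance s_p² = [96·94.5² + 116·143.3²] / (97+117−2) = 15279.9587, so s_p = 123.6121.
SE_diff = s_p·√(1/n₁ + 1/n₂) = 123.6121·√(1/97 + 1/117) = 16.9742.
z* = 1.960; margin = 1.960 × 16.9742 = 33.2694.
Difference = 782.4 − 824.3 = -41.9000.
-41.9000 ± 33.2694 → (-75.17, -8.63).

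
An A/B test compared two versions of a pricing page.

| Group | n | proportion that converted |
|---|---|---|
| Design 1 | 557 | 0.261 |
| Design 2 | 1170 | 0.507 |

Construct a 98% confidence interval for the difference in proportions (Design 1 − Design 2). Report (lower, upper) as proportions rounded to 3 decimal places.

Each SE is √(p̂(1−p̂)/n): √(0.2610·0.7390/557) = 0.01861 and √(0.5070·0.4930/1170) = 0.01462.
SE(p̂₁ − p̂₂) = √(SE₁² + SE₂²) = √(0.0003463321 + 0.0002137444) = 0.02367, since the two samples are independent.
At 98% confidence z* = 2.326; margin = 2.326 × 0.02367 = 0.05506.
The difference is 0.2610 − 0.5070 = -0.2460, so the interval is -0.2460 ± 0.05506 = (-0.301, -0.191).

(-0.301, -0.191)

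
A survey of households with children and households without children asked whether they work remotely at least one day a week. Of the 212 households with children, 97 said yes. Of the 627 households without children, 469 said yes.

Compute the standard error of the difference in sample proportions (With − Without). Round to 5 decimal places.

First, p̂₁ = 97/212 = 0.4575; p̂₂ = 469/627 = 0.7480.
The two standard errors are √(0.4575×0.5425/212) = 0.03422 and √(0.7480×0.2520/627) = 0.01734.
Because the samples are independent, SE_diff = √(0.03422² + 0.01734²) = 0.03836.

0.03836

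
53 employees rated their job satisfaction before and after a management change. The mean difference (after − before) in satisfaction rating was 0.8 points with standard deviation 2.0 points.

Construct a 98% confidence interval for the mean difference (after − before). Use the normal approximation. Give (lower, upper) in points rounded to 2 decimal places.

(0.16, 1.44)

This is a matched-pairs design, so SE = s_d/√n = 2.0/√53 = 0.2747.
Margin = 2.326 × 0.2747 = 0.6390; the interval is 0.8 ± 0.6390 = (0.16, 1.44).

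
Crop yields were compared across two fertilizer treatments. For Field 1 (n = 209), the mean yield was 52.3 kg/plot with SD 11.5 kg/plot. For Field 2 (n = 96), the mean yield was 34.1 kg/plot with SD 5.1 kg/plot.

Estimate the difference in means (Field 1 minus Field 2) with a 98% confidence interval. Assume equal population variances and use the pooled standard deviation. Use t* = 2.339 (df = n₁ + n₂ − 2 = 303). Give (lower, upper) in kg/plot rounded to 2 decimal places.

(15.33, 21.07)

Pooled variance s_p² = [208·11.5² + 95·5.1²] / (209+96−2) = 98.9404, so s_p = 9.9469.
SE_diff = s_p·√(1/n₁ + 1/n₂) = 9.9469·√(1/209 + 1/96) = 1.2264.
t* = 2.339; margin = 2.339 × 1.2264 = 2.8685.
Difference = 52.3 − 34.1 = 18.2000.
18.2000 ± 2.8685 → (15.33, 21.07).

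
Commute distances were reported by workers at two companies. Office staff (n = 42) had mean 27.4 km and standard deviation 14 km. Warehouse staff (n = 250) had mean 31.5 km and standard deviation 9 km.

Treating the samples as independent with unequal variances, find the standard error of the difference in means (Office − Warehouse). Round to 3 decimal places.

2.234

Per-group SEs: s₁/√n₁ = 14/√42 = 2.1602, s₂/√n₂ = 9/√250 = 0.5692.
Unpooled SE of the difference: √(4.66646404 + 0.32398864) = 2.2339.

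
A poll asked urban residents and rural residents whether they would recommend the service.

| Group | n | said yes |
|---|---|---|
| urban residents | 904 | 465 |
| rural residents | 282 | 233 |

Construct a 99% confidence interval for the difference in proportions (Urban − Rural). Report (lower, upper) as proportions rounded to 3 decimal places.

p̂₁ = 465/904 = 0.5144 and p̂₂ = 233/282 = 0.8262.
SE₁ = √(p̂₁(1−p̂₁)/n₁) = √(0.5144·0.4856/904) = 0.01662; SE₂ = √(0.8262·0.1738/282) = 0.02257.
Independent samples: SE of the difference = √(SE₁² + SE₂²) = √(0.0002762244 + 0.0005094049) = 0.02803.
z* for 99% confidence is 2.576, so the margin of error is 2.576 × 0.02803 = 0.07221.
Point estimate p̂₁ − p̂₂ = 0.5144 − 0.8262 = -0.3118.
-0.3118 ± 0.07221 → (-0.384, -0.240).

(-0.384, -0.240)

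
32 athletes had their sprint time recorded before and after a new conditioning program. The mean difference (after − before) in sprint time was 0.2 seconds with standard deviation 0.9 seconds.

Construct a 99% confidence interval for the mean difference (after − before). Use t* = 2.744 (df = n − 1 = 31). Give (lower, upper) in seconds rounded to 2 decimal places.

Paired design: SE = s_d/√n = 0.9/√32 = 0.1591.
t* = 2.744; margin of error = 2.744 × 0.1591 = 0.4366.
0.2 ± 0.4366 → (-0.24, 0.64).

(-0.24, 0.64)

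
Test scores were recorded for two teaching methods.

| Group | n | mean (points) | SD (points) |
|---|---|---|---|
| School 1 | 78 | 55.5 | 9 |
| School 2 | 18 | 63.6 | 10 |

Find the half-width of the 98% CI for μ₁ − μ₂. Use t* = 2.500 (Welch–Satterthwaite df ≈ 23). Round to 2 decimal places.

6.42

SE₁ = s₁/√n₁ = 9/√78 = 1.0190; SE₂ = 10/√18 = 2.3570.
Independent samples, unequal variances: SE_diff = √(SE₁² + SE₂²) = √(1.038361 + 5.555449) = 2.5678.
t* = 2.500, so margin of error = 2.500 × 2.5678 = 6.4195.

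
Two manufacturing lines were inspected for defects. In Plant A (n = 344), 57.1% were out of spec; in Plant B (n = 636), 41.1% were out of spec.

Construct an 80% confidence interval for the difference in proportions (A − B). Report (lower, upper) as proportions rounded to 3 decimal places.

Each SE is √(p̂(1−p̂)/n): √(0.5710·0.4290/344) = 0.02669 and √(0.4110·0.5890/636) = 0.01951.
SE(p̂₁ − p̂₂) = √(SE₁² + SE₂²) = √(0.0007123561 + 0.0003806401) = 0.03306, since the two samples are independent.
At 80% confidence z* = 1.282; margin = 1.282 × 0.03306 = 0.04238.
The difference is 0.5710 − 0.4110 = 0.1600, so the interval is 0.1600 ± 0.04238 = (0.118, 0.202).

(0.118, 0.202)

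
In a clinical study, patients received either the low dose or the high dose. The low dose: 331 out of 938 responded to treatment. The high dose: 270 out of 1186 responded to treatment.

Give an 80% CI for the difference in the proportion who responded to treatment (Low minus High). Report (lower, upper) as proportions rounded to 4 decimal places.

(0.0998, 0.1506)

First, p̂₁ = 331/938 = 0.3529; p̂₂ = 270/1186 = 0.2277.
The two standard errors are √(0.3529×0.6471/938) = 0.01560 and √(0.2277×0.7723/1186) = 0.01218.
Because the samples are independent, SE_diff = √(0.01560² + 0.01218²) = 0.01979.
Using z* = 1.282 for 80%, ME = 1.282 × 0.01979 = 0.02537.
p̂₁ − p̂₂ = 0.1252; interval 0.1252 ± 0.02537 gives (0.0998, 0.1506).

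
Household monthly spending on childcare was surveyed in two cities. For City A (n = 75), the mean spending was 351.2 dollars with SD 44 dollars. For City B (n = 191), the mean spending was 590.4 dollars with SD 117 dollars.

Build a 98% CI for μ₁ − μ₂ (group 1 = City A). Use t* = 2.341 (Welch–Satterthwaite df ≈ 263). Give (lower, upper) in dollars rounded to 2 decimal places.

Per-group SEs: s₁/√n₁ = 44/√75 = 5.0807, s₂/√n₂ = 117/√191 = 8.4658.
Unpooled SE of the difference: √(25.81351249 + 71.66976964) = 9.8734.
Margin of error = t* · SE = 2.341 × 9.8734 = 23.1136.
x̄₁ − x̄₂ = 351.2 − 590.4 = -239.2000.
CI: -239.2000 ± 23.1136 = (-262.31, -216.09).

(-262.31, -216.09)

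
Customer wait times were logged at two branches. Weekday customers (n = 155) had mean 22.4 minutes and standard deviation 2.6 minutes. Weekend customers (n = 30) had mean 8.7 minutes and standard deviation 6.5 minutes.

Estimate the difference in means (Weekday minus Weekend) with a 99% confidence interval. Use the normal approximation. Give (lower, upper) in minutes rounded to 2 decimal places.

Standard errors of each mean: 2.6/√155 = 0.2088 and 6.5/√30 = 1.1867.
SE(x̄₁ − x̄₂) = √(0.2088² + 1.1867²) = 1.2049 for independent samples with unequal variances.
With z* = 2.576, the margin is 2.576 × 1.2049 = 3.1038.
x̄₁ − x̄₂ = 22.4 − 8.7 = 13.7000; the interval is 13.7000 ± 3.1038 = (10.60, 16.80).

(10.60, 16.80)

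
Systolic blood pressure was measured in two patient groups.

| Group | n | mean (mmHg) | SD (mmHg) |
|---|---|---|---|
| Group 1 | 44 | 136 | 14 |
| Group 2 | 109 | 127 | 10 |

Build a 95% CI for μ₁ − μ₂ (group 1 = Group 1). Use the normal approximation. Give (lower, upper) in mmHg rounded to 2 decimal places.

Standard errors of each mean: 14/√44 = 2.1106 and 10/√109 = 0.9578.
SE(x̄₁ − x̄₂) = √(2.1106² + 0.9578²) = 2.3178 for independent samples with unequal variances.
With z* = 1.960, the margin is 1.960 × 2.3178 = 4.5429.
x̄₁ − x̄₂ = 136 − 127 = 9.0000; the interval is 9.0000 ± 4.5429 = (4.46, 13.54).

(4.46, 13.54)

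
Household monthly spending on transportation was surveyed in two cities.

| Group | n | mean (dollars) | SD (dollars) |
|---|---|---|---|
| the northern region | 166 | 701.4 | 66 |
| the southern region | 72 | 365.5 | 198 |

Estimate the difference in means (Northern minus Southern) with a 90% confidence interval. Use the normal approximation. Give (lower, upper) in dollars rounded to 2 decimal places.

(296.60, 375.20)

SE₁ = s₁/√n₁ = 66/√166 = 5.1226; SE₂ = 198/√72 = 23.3345.
Independent samples, unequal variances: SE_diff = √(SE₁² + SE₂²) = √(26.24103076 + 544.49889025) = 23.8902.
z* = 1.645, so margin of error = 1.645 × 23.8902 = 39.2994.
Difference in means = 701.4 − 365.5 = 335.9000.
335.9000 ± 39.2994 → (296.60, 375.20).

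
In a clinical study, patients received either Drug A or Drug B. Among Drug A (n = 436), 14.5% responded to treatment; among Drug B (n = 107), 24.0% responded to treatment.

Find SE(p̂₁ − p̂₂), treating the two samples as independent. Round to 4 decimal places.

Each SE is √(p̂(1−p̂)/n): √(0.1450·0.8550/436) = 0.01686 and √(0.2400·0.7600/107) = 0.04129.
SE(p̂₁ − p̂₂) = √(SE₁² + SE₂²) = √(0.0002842596 + 0.0017048641) = 0.04460, since the two samples are independent.

0.0446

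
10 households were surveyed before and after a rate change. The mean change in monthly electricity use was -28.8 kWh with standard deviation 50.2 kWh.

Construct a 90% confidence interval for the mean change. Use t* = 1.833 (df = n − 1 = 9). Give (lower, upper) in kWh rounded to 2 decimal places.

(-57.90, 0.30)

This is a matched-pairs design, so SE = s_d/√n = 50.2/√10 = 15.8746.
Margin = 1.833 × 15.8746 = 29.0981; the interval is -28.8 ± 29.0981 = (-57.90, 0.30).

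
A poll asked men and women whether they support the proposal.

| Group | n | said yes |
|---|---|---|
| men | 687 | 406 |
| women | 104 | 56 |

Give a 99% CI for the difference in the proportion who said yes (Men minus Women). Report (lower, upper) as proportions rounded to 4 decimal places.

(-0.0824, 0.1874)

Sample proportions: 406/687 = 0.5910, 56/104 = 0.5385.
Each SE is √(p̂(1−p̂)/n): √(0.5910·0.4090/687) = 0.01876 and √(0.5385·0.4615/104) = 0.04888.
SE(p̂₁ − p̂₂) = √(SE₁² + SE₂²) = √(0.0003519376 + 0.0023892544) = 0.05236, since the two samples are independent.
At 99% confidence z* = 2.576; margin = 2.576 × 0.05236 = 0.13488.
The difference is 0.5910 − 0.5385 = 0.0525, so the interval is 0.0525 ± 0.13488 = (-0.0824, 0.1874).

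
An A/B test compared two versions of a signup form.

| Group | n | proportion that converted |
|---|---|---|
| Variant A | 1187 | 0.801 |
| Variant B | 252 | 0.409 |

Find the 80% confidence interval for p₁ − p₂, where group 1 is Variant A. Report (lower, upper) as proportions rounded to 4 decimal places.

(0.3496, 0.4344)

Each SE is √(p̂(1−p̂)/n): √(0.8010·0.1990/1187) = 0.01159 and √(0.4090·0.5910/252) = 0.03097.
SE(p̂₁ − p̂₂) = √(SE₁² + SE₂²) = √(0.0001343281 + 0.0009591409) = 0.03307, since the two samples are independent.
At 80% confidence z* = 1.282; margin = 1.282 × 0.03307 = 0.04240.
The difference is 0.8010 − 0.4090 = 0.3920, so the interval is 0.3920 ± 0.04240 = (0.3496, 0.4344).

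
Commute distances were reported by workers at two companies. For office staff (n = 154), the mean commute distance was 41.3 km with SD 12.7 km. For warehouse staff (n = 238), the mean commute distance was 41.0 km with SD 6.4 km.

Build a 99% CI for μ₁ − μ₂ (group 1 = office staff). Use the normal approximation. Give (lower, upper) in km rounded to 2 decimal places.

(-2.54, 3.14)

Standard errors of each mean: 12.7/√154 = 1.0234 and 6.4/√238 = 0.4149.
SE(x̄₁ − x̄₂) = √(1.0234² + 0.4149²) = 1.1043 for independent samples with unequal variances.
With z* = 2.576, the margin is 2.576 × 1.1043 = 2.8447.
x̄₁ − x̄₂ = 41.3 − 41.0 = 0.3000; the interval is 0.3000 ± 2.8447 = (-2.54, 3.14).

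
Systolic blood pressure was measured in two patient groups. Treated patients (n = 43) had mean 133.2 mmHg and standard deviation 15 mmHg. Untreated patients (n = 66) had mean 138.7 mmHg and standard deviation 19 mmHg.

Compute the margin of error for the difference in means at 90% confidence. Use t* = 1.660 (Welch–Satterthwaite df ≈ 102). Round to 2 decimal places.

5.43

Per-group SEs: s₁/√n₁ = 15/√43 = 2.2875, s₂/√n₂ = 19/√66 = 2.3387.
Unpooled SE of the difference: √(5.23265625 + 5.46951769) = 3.2714.
Margin of error = t* · SE = 1.660 × 3.2714 = 5.4305.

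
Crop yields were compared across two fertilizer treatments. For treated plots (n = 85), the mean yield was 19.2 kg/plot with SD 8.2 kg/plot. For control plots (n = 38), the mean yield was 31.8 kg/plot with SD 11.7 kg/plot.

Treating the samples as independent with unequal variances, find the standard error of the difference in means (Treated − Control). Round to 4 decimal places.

2.0961

SE₁ = s₁/√n₁ = 8.2/√85 = 0.8894; SE₂ = 11.7/√38 = 1.8980.
Independent samples, unequal variances: SE_diff = √(SE₁² + SE₂²) = √(0.79103236 + 3.602404) = 2.0961.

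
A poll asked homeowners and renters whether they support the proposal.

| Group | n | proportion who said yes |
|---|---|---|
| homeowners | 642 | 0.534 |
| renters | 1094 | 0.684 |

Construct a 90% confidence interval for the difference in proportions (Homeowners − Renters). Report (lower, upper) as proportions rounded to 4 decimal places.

(-0.1898, -0.1102)

The two standard errors are √(0.5340×0.4660/642) = 0.01969 and √(0.6840×0.3160/1094) = 0.01406.
Because the samples are independent, SE_diff = √(0.01969² + 0.01406²) = 0.02419.
Using z* = 1.645 for 90%, ME = 1.645 × 0.02419 = 0.03979.
p̂₁ − p̂₂ = -0.1500; interval -0.1500 ± 0.03979 gives (-0.1898, -0.1102).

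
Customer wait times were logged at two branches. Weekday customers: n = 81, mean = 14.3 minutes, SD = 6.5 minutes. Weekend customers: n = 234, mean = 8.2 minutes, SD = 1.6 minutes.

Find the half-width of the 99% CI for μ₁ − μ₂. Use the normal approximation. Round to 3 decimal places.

Per-group SEs: s₁/√n₁ = 6.5/√81 = 0.7222, s₂/√n₂ = 1.6/√234 = 0.1046.
Unpooled SE of the difference: √(0.52157284 + 0.01094116) = 0.7297.
Margin of error = z* · SE = 2.576 × 0.7297 = 1.8797.

1.880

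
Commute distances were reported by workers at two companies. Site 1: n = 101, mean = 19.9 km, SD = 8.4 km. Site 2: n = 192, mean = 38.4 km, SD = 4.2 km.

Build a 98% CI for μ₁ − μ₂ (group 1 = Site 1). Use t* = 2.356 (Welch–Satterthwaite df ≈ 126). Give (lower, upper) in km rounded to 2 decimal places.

Per-group SEs: s₁/√n₁ = 8.4/√101 = 0.8358, s₂/√n₂ = 4.2/√192 = 0.3031.
Unpooled SE of the difference: √(0.69856164 + 0.09186961) = 0.8891.
Margin of error = t* · SE = 2.356 × 0.8891 = 2.0947.
x̄₁ − x̄₂ = 19.9 − 38.4 = -18.5000.
CI: -18.5000 ± 2.0947 = (-20.59, -16.41).

(-20.59, -16.41)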